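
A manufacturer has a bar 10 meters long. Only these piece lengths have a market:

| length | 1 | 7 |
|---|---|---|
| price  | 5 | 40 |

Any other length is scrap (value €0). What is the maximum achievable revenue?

Build f[k] bottom-up: f[k] = max over allowed piece i of (p[i] + f[k−i]).
f[1] = 5
f[2] = 10  (first piece 1, then f[1]=5)
f[3] = 15  (first piece 1, then f[2]=10)
f[4] = 20  (first piece 1, then f[3]=15)
f[5] = 25  (first piece 1, then f[4]=20)
f[6] = 30  (first piece 1, then f[5]=25)
f[7] = 40
f[8] = 45  (first piece 1, then f[7]=40)
f[9] = 50  (first piece 1, then f[8]=45)
f[10] = 55  (first piece 1, then f[9]=50)
One optimal cutting: 7 + 1 + 1 + 1 → €55.

55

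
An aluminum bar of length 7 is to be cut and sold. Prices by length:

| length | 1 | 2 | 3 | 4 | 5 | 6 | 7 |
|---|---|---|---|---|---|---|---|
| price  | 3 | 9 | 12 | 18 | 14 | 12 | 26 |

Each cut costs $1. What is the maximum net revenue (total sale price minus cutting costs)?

Consider every possible first cut. r[k] is the best of p[i]+r[k−i] over all sellable i≤k, charging 1 whenever i<k.
r[1] = 3
r[2] = 9
r[3] = 12
r[4] = 18
r[5] = 20  (first piece 1, then r[4]=18)
r[6] = 26  (first piece 2, then r[4]=18)
r[7] = 29  (first piece 3, then r[4]=18)
One optimal plan: pieces 4 + 3 (1 cut) → $30 − $1 = $29.

29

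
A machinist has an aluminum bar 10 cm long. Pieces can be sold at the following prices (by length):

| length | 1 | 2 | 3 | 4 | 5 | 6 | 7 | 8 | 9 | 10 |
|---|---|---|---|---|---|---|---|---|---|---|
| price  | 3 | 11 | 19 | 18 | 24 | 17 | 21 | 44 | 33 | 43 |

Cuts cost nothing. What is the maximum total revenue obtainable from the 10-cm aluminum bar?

Consider every possible first cut. v[k] is the best of p[i]+v[k−i] over all sellable i≤k.
v[1] = 3
v[2] = 11
v[3] = 19
v[4] = 22  (first piece 1, then v[3]=19)
v[5] = 30  (first piece 2, then v[3]=19)
v[6] = 38  (first piece 3, then v[3]=19)
v[7] = 41  (first piece 1, then v[6]=38)
v[8] = 49  (first piece 2, then v[6]=38)
v[9] = 57  (first piece 3, then v[6]=38)
v[10] = 60  (first piece 1, then v[9]=57)
One optimal cutting: 3 + 3 + 3 + 1 → $19 + $19 + $19 + $3 = $60.

60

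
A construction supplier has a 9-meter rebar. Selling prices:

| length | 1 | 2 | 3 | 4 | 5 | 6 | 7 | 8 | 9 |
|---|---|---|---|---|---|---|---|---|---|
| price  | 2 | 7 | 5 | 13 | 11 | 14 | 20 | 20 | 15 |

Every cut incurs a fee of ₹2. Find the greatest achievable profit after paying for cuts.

Build v[k] bottom-up: v[k] = max over allowed piece i of (p[i] + v[k−i]) − 2 per cut.
v[1] = 2
v[2] = 7
v[3] = 7  (first piece 1, then v[2]=7)
v[4] = 13
v[5] = 13  (first piece 1, then v[4]=13)
v[6] = 18  (first piece 2, then v[4]=13)
v[7] = 20
v[8] = 24  (first piece 4, then v[4]=13)
v[9] = 25  (first piece 2, then v[7]=20)
One optimal plan: pieces 7 + 2 (1 cut) → ₹27 − ₹2 = ₹25.

25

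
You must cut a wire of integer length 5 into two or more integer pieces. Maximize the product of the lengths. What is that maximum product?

Let f[k] be the best product for length k (with at least one cut). For each first piece i, the rest contributes max(k−i, f[k−i]).
f[2] = 1*max(1,0) = 1*1 = 1
f[3] = max(1*2, 2*1) = 2
f[4] = max(1*3, 2*2, 3*1) = 4
f[5] = max(1*4, 2*3, 3*2, 4*1) = 6
One optimal split: 3 + 2; product 3*2 = 6.

6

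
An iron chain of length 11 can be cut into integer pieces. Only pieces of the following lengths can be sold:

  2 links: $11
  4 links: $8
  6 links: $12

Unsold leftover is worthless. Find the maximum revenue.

Build r[k] bottom-up: r[k] = max over allowed piece i of (p[i] + r[k−i]).
r[1] = 0
r[2] = 11
r[3] = 11
r[4] = 22  (first piece 2, then r[2]=11)
r[5] = 22
r[6] = 33  (first piece 2, then r[4]=22)
r[7] = 33
r[8] = 44  (first piece 2, then r[6]=33)
r[9] = 44
r[10] = 55  (first piece 2, then r[8]=44)
r[11] = 55
One optimal cutting: pieces 2 + 2 + 2 + 2 + 2 with 1 link of scrap → $55.

55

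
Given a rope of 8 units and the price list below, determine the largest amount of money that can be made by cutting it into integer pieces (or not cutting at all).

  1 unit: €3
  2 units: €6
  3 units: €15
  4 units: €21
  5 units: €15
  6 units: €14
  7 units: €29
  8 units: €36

42

Let r[k] be the best obtainable value from length k. For each k, try every first piece i and keep the best of price[i] + r[k−i].
r[1] = 3
r[2] = max(3+3, 6+0) = 6
r[3] = max(3+6, 6+3, 15+0) = 15
r[4] = max(3+15, 6+6, 15+3, 21+0) = 21
r[5] = max(3+21, 6+15, 15+6, 21+3, 15+0) = 24
r[6] = max(3+24, 6+21, 15+15, 21+6, 15+3, 14+0) = 30
r[7] = max(3+30, 6+24, 15+21, …, 14+3, 29+0) = 36
r[8] = max(3+36, 6+30, 15+24, …, 29+3, 36+0) = 42
One optimal cutting: 4 + 4 → €21 + €21 = €42.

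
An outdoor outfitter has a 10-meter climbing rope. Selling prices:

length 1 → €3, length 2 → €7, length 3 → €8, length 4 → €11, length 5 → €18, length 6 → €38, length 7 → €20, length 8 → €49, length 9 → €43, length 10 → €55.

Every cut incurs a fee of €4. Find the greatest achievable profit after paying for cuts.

55

Build v[k] bottom-up: v[k] = max over allowed piece i of (p[i] + v[k−i]) − 4 per cut.
v[1] = 3
v[2] = max(3+3-4, 7+0) = 7
v[3] = max(3+7-4, 7+3-4, 8+0) = 8
v[4] = max(3+8-4, 7+7-4, 8+3-4, 11+0) = 11
v[5] = max(3+11-4, 7+8-4, 8+7-4, 11+3-4, 18+0) = 18
v[6] = max(3+18-4, 7+11-4, 8+8-4, 11+7-4, 18+3-4, 38+0) = 38
v[7] = max(3+38-4, 7+18-4, 8+11-4, …, 38+3-4, 20+0) = 37
v[8] = max(3+37-4, 7+38-4, 8+18-4, …, 20+3-4, 49+0) = 49
v[9] = max(3+49-4, 7+37-4, 8+38-4, …, 49+3-4, 43+0) = 48
v[10] = max(3+48-4, 7+49-4, 8+37-4, …, 43+3-4, 55+0) = 55
Best is to make no cuts and sell whole for €55.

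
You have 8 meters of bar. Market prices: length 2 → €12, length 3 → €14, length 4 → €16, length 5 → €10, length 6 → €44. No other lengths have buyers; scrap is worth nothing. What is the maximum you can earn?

56

Build r[k] bottom-up: r[k] = max over allowed piece i of (p[i] + r[k−i]).
r[1] = 0
r[2] = 12
r[3] = 14
r[4] = 24  (first piece 2, then r[2]=12)
r[5] = 26  (first piece 2, then r[3]=14)
r[6] = 44
r[7] = 44
r[8] = 56  (first piece 2, then r[6]=44)
One optimal cutting: 6 + 2 → €56.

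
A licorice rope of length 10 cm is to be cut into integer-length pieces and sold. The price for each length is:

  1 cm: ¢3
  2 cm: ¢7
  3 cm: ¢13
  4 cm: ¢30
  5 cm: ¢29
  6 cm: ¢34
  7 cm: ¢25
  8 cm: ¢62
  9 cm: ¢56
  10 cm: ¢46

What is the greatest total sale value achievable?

69

Build best[k] bottom-up: best[k] = max over allowed piece i of (p[i] + best[k−i]).
best[1] = 3
best[2] = max(3+3, 7+0) = 7
best[3] = max(3+7, 7+3, 13+0) = 13
best[4] = max(3+13, 7+7, 13+3, 30+0) = 30
best[5] = max(3+30, 7+13, 13+7, 30+3, 29+0) = 33
best[6] = max(3+33, 7+30, 13+13, 30+7, 29+3, 34+0) = 37
best[7] = max(3+37, 7+33, 13+30, …, 34+3, 25+0) = 43
best[8] = max(3+43, 7+37, 13+33, …, 25+3, 62+0) = 62
best[9] = max(3+62, 7+43, 13+37, …, 62+3, 56+0) = 65
best[10] = max(3+65, 7+62, 13+43, …, 56+3, 46+0) = 69
One optimal cutting: 8 + 2 → ¢62 + ¢7 = ¢69.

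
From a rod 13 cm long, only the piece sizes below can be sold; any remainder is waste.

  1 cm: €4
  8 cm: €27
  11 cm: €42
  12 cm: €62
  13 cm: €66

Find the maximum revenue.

66

Let f[k] be the best obtainable value from length k. For each k, try every first piece i and keep the best of price[i] + f[k−i].
f[1] = 4
f[2] = 8  (first piece 1, then f[1]=4)
f[3] = 12  (first piece 1, then f[2]=8)
f[4] = 16  (first piece 1, then f[3]=12)
f[5] = 20  (first piece 1, then f[4]=16)
f[6] = 24  (first piece 1, then f[5]=20)
f[7] = 28  (first piece 1, then f[6]=24)
f[8] = max(4+28, 27+0) = 32
f[9] = max(4+32, 27+4) = 36
f[10] = max(4+36, 27+8) = 40
f[11] = max(4+40, 27+12, 42+0) = 44
f[12] = max(4+44, 27+16, 42+4, 62+0) = 62
f[13] = max(4+62, 27+20, 42+8, 62+4, 66+0) = 66
One optimal cutting: 12 + 1 → €66.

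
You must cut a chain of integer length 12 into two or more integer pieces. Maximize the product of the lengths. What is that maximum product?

81

Fill P[k] for k=2..12: at each k try every first piece i and multiply by the better of (k−i) uncut or P[k−i].
P[2] = 1×max(1,0) = 1×1 = 1
P[3] = max(1×2, 2×1) = 2
P[4] = max(1×3, 2×2, 3×1) = 4
P[5] = max(1×4, 2×3, 3×2, 4×1) = 6
P[6] = max(1×6, 2×4, 3×3, 4×2, 5×1) = 9
P[7] = max(1×9, 2×6, 3×4, 4×3, 5×2, 6×1) = 12
P[8] = max(1×12, 2×9, 3×6, …, 6×2, 7×1) = 18
P[9] = max(1×18, 2×12, 3×9, …, 7×2, 8×1) = 27
P[10] = max(1×27, 2×18, 3×12, …, 8×2, 9×1) = 36
P[11] = max(1×36, 2×27, 3×18, …, 9×2, 10×1) = 54
P[12] = max(1×54, 2×36, 3×27, …, 10×2, 11×1) = 81
One optimal split: 3 + 3 + 3 + 3; product 3×3×3×3 = 81.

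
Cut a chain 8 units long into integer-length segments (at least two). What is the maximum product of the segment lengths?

Fill prod[k] for k=2..8: at each k try every first piece i and multiply by the better of (k−i) uncut or prod[k−i].
prod[2] = 1*max(1,0) = 1*1 = 1
prod[3] = max(1*2, 2*1) = 2
prod[4] = max(1*3, 2*2, 3*1) = 4
prod[5] = max(1*4, 2*3, 3*2, 4*1) = 6
prod[6] = max(1*6, 2*4, 3*3, 4*2, 5*1) = 9
prod[7] = max(1*9, 2*6, 3*4, 4*3, 5*2, 6*1) = 12
prod[8] = max(1*12, 2*9, 3*6, …, 6*2, 7*1) = 18
One optimal split: 3 + 3 + 2; product 3*3*2 = 18.

18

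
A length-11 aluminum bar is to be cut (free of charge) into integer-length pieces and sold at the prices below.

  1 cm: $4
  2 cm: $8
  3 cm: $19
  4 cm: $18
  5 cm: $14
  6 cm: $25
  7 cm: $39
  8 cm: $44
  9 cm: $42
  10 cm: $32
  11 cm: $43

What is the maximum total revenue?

65

Let v[k] be the best obtainable value from length k. For each k, try every first piece i and keep the best of price[i] + v[k−i].
v[1] = 4
v[2] = max(4+4, 8+0) = 8
v[3] = max(4+8, 8+4, 19+0) = 19
v[4] = max(4+19, 8+8, 19+4, 18+0) = 23
v[5] = max(4+23, 8+19, 19+8, 18+4, 14+0) = 27
v[6] = max(4+27, 8+23, 19+19, 18+8, 14+4, 25+0) = 38
v[7] = max(4+38, 8+27, 19+23, …, 25+4, 39+0) = 42
v[8] = max(4+42, 8+38, 19+27, …, 39+4, 44+0) = 46
v[9] = max(4+46, 8+42, 19+38, …, 44+4, 42+0) = 57
v[10] = max(4+57, 8+46, 19+42, …, 42+4, 32+0) = 61
v[11] = max(4+61, 8+57, 19+46, …, 32+4, 43+0) = 65
One optimal cutting: 3 + 3 + 3 + 1 + 1 → $19 + $19 + $19 + $4 + $4 = $65.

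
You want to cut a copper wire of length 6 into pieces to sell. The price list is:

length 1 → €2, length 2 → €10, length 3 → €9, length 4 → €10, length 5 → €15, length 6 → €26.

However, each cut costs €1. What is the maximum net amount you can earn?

Build v[k] bottom-up: v[k] = max over allowed piece i of (p[i] + v[k−i]) − 1 per cut.
v[1] = 2
v[2] = max(2+2-1, 10+0) = 10
v[3] = max(2+10-1, 10+2-1, 9+0) = 11
v[4] = max(2+11-1, 10+10-1, 9+2-1, 10+0) = 19
v[5] = max(2+19-1, 10+11-1, 9+10-1, 10+2-1, 15+0) = 20
v[6] = max(2+20-1, 10+19-1, 9+11-1, 10+10-1, 15+2-1, 26+0) = 28
One optimal plan: pieces 2 + 2 + 2 (2 cuts) → €30 − €2 = €28.

28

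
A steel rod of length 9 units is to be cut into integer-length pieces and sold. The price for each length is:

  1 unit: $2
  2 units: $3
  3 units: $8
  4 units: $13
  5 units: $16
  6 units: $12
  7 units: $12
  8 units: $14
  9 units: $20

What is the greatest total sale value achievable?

Consider every possible first cut. best[k] is the best of p[i]+best[k−i] over all sellable i≤k.
best[1] = 2
best[2] = max(2+2, 3+0) = 4
best[3] = max(2+4, 3+2, 8+0) = 8
best[4] = max(2+8, 3+4, 8+2, 13+0) = 13
best[5] = max(2+13, 3+8, 8+4, 13+2, 16+0) = 16
best[6] = max(2+16, 3+13, 8+8, 13+4, 16+2, 12+0) = 18
best[7] = max(2+18, 3+16, 8+13, …, 12+2, 12+0) = 21
best[8] = max(2+21, 3+18, 8+16, …, 12+2, 14+0) = 26
best[9] = max(2+26, 3+21, 8+18, …, 14+2, 20+0) = 29
One optimal cutting: 5 + 4 → $16 + $13 = $29.

29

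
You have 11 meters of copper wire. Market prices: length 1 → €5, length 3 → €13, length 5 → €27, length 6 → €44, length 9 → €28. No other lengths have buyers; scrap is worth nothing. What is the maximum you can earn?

71

Let r[k] be the best obtainable value from length k. For each k, try every first piece i and keep the best of price[i] + r[k−i].
r[1] = 5
r[2] = 10  (first piece 1, then r[1]=5)
r[3] = max(5+10, 13+0) = 15
r[4] = max(5+15, 13+5) = 20
r[5] = max(5+20, 13+10, 27+0) = 27
r[6] = max(5+27, 13+15, 27+5, 44+0) = 44
r[7] = max(5+44, 13+20, 27+10, 44+5) = 49
r[8] = max(5+49, 13+27, 27+15, 44+10) = 54
r[9] = max(5+54, 13+44, 27+20, 44+15, 28+0) = 59
r[10] = max(5+59, 13+49, 27+27, 44+20, 28+5) = 64
r[11] = max(5+64, 13+54, 27+44, 44+27, 28+10) = 71
One optimal cutting: 6 + 5 → €71.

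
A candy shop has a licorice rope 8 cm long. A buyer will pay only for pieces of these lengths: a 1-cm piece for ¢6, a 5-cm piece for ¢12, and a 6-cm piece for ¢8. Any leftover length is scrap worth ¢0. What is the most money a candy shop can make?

Let f[k] be the best obtainable value from length k. For each k, try every first piece i and keep the best of price[i] + f[k−i].
f[1] = 6
f[2] = 12  (first piece 1, then f[1]=6)
f[3] = 18  (first piece 1, then f[2]=12)
f[4] = 24  (first piece 1, then f[3]=18)
f[5] = max(6+24, 12+0) = 30
f[6] = max(6+30, 12+6, 8+0) = 36
f[7] = max(6+36, 12+12, 8+6) = 42
f[8] = max(6+42, 12+18, 8+12) = 48
One optimal cutting: 1 + 1 + 1 + 1 + 1 + 1 + 1 + 1 → ¢48.

48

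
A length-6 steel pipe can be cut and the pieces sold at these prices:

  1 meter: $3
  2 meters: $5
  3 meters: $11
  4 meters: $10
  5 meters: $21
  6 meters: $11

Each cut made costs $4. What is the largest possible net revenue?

Build v[k] bottom-up: v[k] = max over allowed piece i of (p[i] + v[k−i]) − 4 per cut.
v[1] = 3
v[2] = max(3+3-4, 5+0) = 5
v[3] = max(3+5-4, 5+3-4, 11+0) = 11
v[4] = max(3+11-4, 5+5-4, 11+3-4, 10+0) = 10
v[5] = max(3+10-4, 5+11-4, 11+5-4, 10+3-4, 21+0) = 21
v[6] = max(3+21-4, 5+10-4, 11+11-4, 10+5-4, 21+3-4, 11+0) = 20
One optimal plan: pieces 5 + 1 (1 cut) → $24 − $4 = $20.

20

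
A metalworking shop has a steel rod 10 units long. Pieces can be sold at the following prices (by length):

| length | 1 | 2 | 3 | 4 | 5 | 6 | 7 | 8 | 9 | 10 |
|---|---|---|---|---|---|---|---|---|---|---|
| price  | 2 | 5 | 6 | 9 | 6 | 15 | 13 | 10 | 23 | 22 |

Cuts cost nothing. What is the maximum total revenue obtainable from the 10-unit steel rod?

Build best[k] bottom-up: best[k] = max over allowed piece i of (p[i] + best[k−i]).
best[1] = 2
best[2] = 5
best[3] = 7  (first piece 1, then best[2]=5)
best[4] = 10  (first piece 2, then best[2]=5)
best[5] = 12  (first piece 1, then best[4]=10)
best[6] = 15  (first piece 2, then best[4]=10)
best[7] = 17  (first piece 1, then best[6]=15)
best[8] = 20  (first piece 2, then best[6]=15)
best[9] = 23
best[10] = 25  (first piece 1, then best[9]=23)
One optimal cutting: 9 + 1 → $23 + $2 = $25.

25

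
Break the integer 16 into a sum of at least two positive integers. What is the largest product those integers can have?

Let prod[k] be the best product for length k (with at least one cut). For each first piece i, the rest contributes max(k−i, prod[k−i]).
prod[2] = 1*max(1,0) = 1*1 = 1
prod[3] = 1*max(2,1) = 1*2 = 2
prod[4] = 2*max(2,1) = 2*2 = 4
prod[5] = 2*max(3,2) = 2*3 = 6
prod[6] = 3*max(3,2) = 3*3 = 9
prod[7] = 2*max(5,6) = 2*6 = 12
prod[8] = 2*max(6,9) = 2*9 = 18
prod[9] = 3*max(6,9) = 3*9 = 27
prod[10] = 2*max(8,18) = 2*18 = 36
prod[11] = 2*max(9,27) = 2*27 = 54
prod[12] = 3*max(9,27) = 3*27 = 81
prod[13] = 2*max(11,54) = 2*54 = 108
prod[14] = 2*max(12,81) = 2*81 = 162
prod[15] = 3*max(12,81) = 3*81 = 243
prod[16] = 2*max(14,162) = 2*162 = 324
One optimal split: 3 + 3 + 3 + 3 + 2 + 2; product 3*3*3*3*2*2 = 324.

324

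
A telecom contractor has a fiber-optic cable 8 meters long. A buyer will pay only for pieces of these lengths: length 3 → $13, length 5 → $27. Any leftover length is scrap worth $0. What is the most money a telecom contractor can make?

Consider every possible first cut. r[k] is the best of p[i]+r[k−i] over all sellable i≤k.
r[1] = 0
r[2] = 0
r[3] = 13
r[4] = 13
r[5] = 27
r[6] = 27
r[7] = 27
r[8] = 40  (first piece 3, then r[5]=27)
One optimal cutting: 5 + 3 → $40.

40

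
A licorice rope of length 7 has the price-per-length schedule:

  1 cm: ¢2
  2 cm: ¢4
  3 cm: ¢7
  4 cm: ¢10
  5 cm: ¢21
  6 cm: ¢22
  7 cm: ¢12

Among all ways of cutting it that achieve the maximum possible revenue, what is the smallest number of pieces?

Let r[k] be the best obtainable value from length k. For each k, try every first piece i and keep the best of price[i] + r[k−i].
r[1] = 2
r[2] = max(2+2, 4+0) = 4
r[3] = max(2+4, 4+2, 7+0) = 7
r[4] = max(2+7, 4+4, 7+2, 10+0) = 10
r[5] = max(2+10, 4+7, 7+4, 10+2, 21+0) = 21
r[6] = max(2+21, 4+10, 7+7, 10+4, 21+2, 22+0) = 23
r[7] = max(2+23, 4+21, 7+10, …, 22+2, 12+0) = 25
Maximum revenue is ¢25.
Now minimize piece count subject to staying optimal: for each k, pieces[k] = 1 + min over i with p[i]+r[k−i]=r[k] of pieces[k−i].
pieces[4] = 1
pieces[5] = 1
pieces[6] = 2
pieces[7] = 2

2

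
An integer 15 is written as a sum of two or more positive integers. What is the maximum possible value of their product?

Define f[k] = max over 1≤i<k of i · max(k−i, f[k−i]); the inner max lets the remainder stay uncut if that's better.
Small cases: f[2]=1, f[3]=2, f[4]=4, f[5]=6, f[6]=9, f[7]=12, f[8]=18.
f[9] = 3×max(6,9) = 3×9 = 27
f[10] = 2×max(8,18) = 2×18 = 36
f[11] = 2×max(9,27) = 2×27 = 54
f[12] = 3×max(9,27) = 3×27 = 81
f[13] = 2×max(11,54) = 2×54 = 108
f[14] = 2×max(12,81) = 2×81 = 162
f[15] = 3×max(12,81) = 3×81 = 243
One optimal split: 3 + 3 + 3 + 3 + 3; product 3×3×3×3×3 = 243.

243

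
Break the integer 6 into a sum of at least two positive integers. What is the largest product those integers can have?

Define g[k] = max over 1≤i<k of i · max(k−i, g[k−i]); the inner max lets the remainder stay uncut if that's better.
g[2] = 1·max(1,0) = 1·1 = 1
g[3] = 1·max(2,1) = 1·2 = 2
g[4] = 2·max(2,1) = 2·2 = 4
g[5] = 2·max(3,2) = 2·3 = 6
g[6] = 3·max(3,2) = 3·3 = 9
One optimal split: 3 + 3; product 3·3 = 9.

9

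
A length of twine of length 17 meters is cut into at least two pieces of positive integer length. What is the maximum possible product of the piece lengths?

Let g[k] be the best product for length k (with at least one cut). For each first piece i, the rest contributes max(k−i, g[k−i]).
g[2] = 1*max(1,0) = 1*1 = 1
g[3] = max(1*2, 2*1) = 2
g[4] = max(1*3, 2*2, 3*1) = 4
g[5] = max(1*4, 2*3, 3*2, 4*1) = 6
g[6] = max(1*6, 2*4, 3*3, 4*2, 5*1) = 9
g[7] = max(1*9, 2*6, 3*4, 4*3, 5*2, 6*1) = 12
g[8] = max(1*12, 2*9, 3*6, …, 6*2, 7*1) = 18
g[9] = max(1*18, 2*12, 3*9, …, 7*2, 8*1) = 27
g[10] = max(1*27, 2*18, 3*12, …, 8*2, 9*1) = 36
g[11] = max(1*36, 2*27, 3*18, …, 9*2, 10*1) = 54
g[12] = max(1*54, 2*36, 3*27, …, 10*2, 11*1) = 81
g[13] = max(1*81, 2*54, 3*36, …, 11*2, 12*1) = 108
g[14] = max(1*108, 2*81, 3*54, …, 12*2, 13*1) = 162
g[15] = max(1*162, 2*108, 3*81, …, 13*2, 14*1) = 243
g[16] = max(1*243, 2*162, 3*108, …, 14*2, 15*1) = 324
g[17] = max(1*324, 2*243, 3*162, …, 15*2, 16*1) = 486
One optimal split: 3 + 3 + 3 + 3 + 3 + 2; product 3*3*3*3*3*2 = 486.

486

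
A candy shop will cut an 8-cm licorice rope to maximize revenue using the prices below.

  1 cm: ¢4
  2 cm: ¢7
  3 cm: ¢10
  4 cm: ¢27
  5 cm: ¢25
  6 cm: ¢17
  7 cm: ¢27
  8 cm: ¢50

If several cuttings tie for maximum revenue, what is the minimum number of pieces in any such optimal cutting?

Let r[k] be the best obtainable value from length k. For each k, try every first piece i and keep the best of price[i] + r[k−i].
r[1] = 4
r[2] = 8  (first piece 1, then r[1]=4)
r[3] = 12  (first piece 1, then r[2]=8)
r[4] = 27
r[5] = 31  (first piece 1, then r[4]=27)
r[6] = 35  (first piece 1, then r[5]=31)
r[7] = 39  (first piece 1, then r[6]=35)
r[8] = 54  (first piece 4, then r[4]=27)
Maximum revenue is ¢54.
Now minimize piece count subject to staying optimal: for each k, pieces[k] = 1 + min over i with p[i]+r[k−i]=r[k] of pieces[k−i].
pieces[5] = 2
pieces[6] = 3
pieces[7] = 4
pieces[8] = 2

2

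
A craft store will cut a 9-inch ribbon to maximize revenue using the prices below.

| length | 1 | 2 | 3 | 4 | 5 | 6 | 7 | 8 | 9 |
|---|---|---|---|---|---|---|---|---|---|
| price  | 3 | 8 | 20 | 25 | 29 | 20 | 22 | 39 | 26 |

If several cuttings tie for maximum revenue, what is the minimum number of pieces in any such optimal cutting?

3

Build r[k] bottom-up: r[k] = max over allowed piece i of (p[i] + r[k−i]).
r[1] = 3
r[2] = 8
r[3] = 20
r[4] = 25
r[5] = 29
r[6] = 40  (first piece 3, then r[3]=20)
r[7] = 45  (first piece 3, then r[4]=25)
r[8] = 50  (first piece 4, then r[4]=25)
r[9] = 60  (first piece 3, then r[6]=40)
Maximum revenue is ¢60.
Now minimize piece count subject to staying optimal: for each k, pieces[k] = 1 + min over i with p[i]+r[k−i]=r[k] of pieces[k−i].
pieces[6] = 2
pieces[7] = 2
pieces[8] = 2
pieces[9] = 3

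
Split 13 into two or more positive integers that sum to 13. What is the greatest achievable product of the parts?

108

Fill prod[k] for k=2..13: at each k try every first piece i and multiply by the better of (k−i) uncut or prod[k−i].
prod[2] = 1·max(1,0) = 1·1 = 1
prod[3] = max(1·2, 2·1) = 2
prod[4] = max(1·3, 2·2, 3·1) = 4
prod[5] = max(1·4, 2·3, 3·2, 4·1) = 6
prod[6] = max(1·6, 2·4, 3·3, 4·2, 5·1) = 9
prod[7] = max(1·9, 2·6, 3·4, 4·3, 5·2, 6·1) = 12
prod[8] = max(1·12, 2·9, 3·6, …, 6·2, 7·1) = 18
prod[9] = max(1·18, 2·12, 3·9, …, 7·2, 8·1) = 27
prod[10] = max(1·27, 2·18, 3·12, …, 8·2, 9·1) = 36
prod[11] = max(1·36, 2·27, 3·18, …, 9·2, 10·1) = 54
prod[12] = max(1·54, 2·36, 3·27, …, 10·2, 11·1) = 81
prod[13] = max(1·81, 2·54, 3·36, …, 11·2, 12·1) = 108
One optimal split: 3 + 3 + 3 + 2 + 2; product 3·3·3·2·2 = 108.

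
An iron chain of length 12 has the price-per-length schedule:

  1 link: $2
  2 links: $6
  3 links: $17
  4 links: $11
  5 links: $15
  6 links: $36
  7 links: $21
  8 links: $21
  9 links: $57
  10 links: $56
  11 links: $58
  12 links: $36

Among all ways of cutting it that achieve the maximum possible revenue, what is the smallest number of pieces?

2

Build r[k] bottom-up: r[k] = max over allowed piece i of (p[i] + r[k−i]).
r[1] = 2
r[2] = max(2+2, 6+0) = 6
r[3] = max(2+6, 6+2, 17+0) = 17
r[4] = max(2+17, 6+6, 17+2, 11+0) = 19
r[5] = max(2+19, 6+17, 17+6, 11+2, 15+0) = 23
r[6] = max(2+23, 6+19, 17+17, 11+6, 15+2, 36+0) = 36
r[7] = max(2+36, 6+23, 17+19, …, 36+2, 21+0) = 38
r[8] = max(2+38, 6+36, 17+23, …, 21+2, 21+0) = 42
r[9] = max(2+42, 6+38, 17+36, …, 21+2, 57+0) = 57
r[10] = max(2+57, 6+42, 17+38, …, 57+2, 56+0) = 59
r[11] = max(2+59, 6+57, 17+42, …, 56+2, 58+0) = 63
r[12] = max(2+63, 6+59, 17+57, …, 58+2, 36+0) = 74
Maximum revenue is $74.
Now minimize piece count subject to staying optimal: for each k, pieces[k] = 1 + min over i with p[i]+r[k−i]=r[k] of pieces[k−i].
pieces[9] = 1
pieces[10] = 2
pieces[11] = 2
pieces[12] = 2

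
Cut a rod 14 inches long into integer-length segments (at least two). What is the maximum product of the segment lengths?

162

Define f[k] = max over 1≤i<k of i · max(k−i, f[k−i]); the inner max lets the remainder stay uncut if that's better.
f[2] = 1*max(1,0) = 1*1 = 1
f[3] = max(1*2, 2*1) = 2
f[4] = max(1*3, 2*2, 3*1) = 4
f[5] = max(1*4, 2*3, 3*2, 4*1) = 6
f[6] = max(1*6, 2*4, 3*3, 4*2, 5*1) = 9
f[7] = max(1*9, 2*6, 3*4, 4*3, 5*2, 6*1) = 12
f[8] = max(1*12, 2*9, 3*6, …, 6*2, 7*1) = 18
f[9] = max(1*18, 2*12, 3*9, …, 7*2, 8*1) = 27
f[10] = max(1*27, 2*18, 3*12, …, 8*2, 9*1) = 36
f[11] = max(1*36, 2*27, 3*18, …, 9*2, 10*1) = 54
f[12] = max(1*54, 2*36, 3*27, …, 10*2, 11*1) = 81
f[13] = max(1*81, 2*54, 3*36, …, 11*2, 12*1) = 108
f[14] = max(1*108, 2*81, 3*54, …, 12*2, 13*1) = 162
One optimal split: 3 + 3 + 3 + 3 + 2; product 3*3*3*3*2 = 162.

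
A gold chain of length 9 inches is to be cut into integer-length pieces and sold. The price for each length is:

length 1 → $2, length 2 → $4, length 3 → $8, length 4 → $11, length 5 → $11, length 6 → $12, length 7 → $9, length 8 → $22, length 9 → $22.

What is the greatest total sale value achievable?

Build R[k] bottom-up: R[k] = max over allowed piece i of (p[i] + R[k−i]).
R[1] = 2
R[2] = 4  (first piece 1, then R[1]=2)
R[3] = 8
R[4] = 11
R[5] = 13  (first piece 1, then R[4]=11)
R[6] = 16  (first piece 3, then R[3]=8)
R[7] = 19  (first piece 3, then R[4]=11)
R[8] = 22  (first piece 4, then R[4]=11)
R[9] = 24  (first piece 1, then R[8]=22)
One optimal cutting: 4 + 4 + 1 → $11 + $11 + $2 = $24.

24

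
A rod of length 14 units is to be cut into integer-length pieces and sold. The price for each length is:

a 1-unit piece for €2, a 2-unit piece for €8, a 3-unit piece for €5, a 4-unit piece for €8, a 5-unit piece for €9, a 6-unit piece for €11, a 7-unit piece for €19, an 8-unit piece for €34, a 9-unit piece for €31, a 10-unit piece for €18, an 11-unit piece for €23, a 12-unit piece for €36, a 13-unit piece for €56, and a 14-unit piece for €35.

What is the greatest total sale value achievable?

Let R[k] be the best obtainable value from length k. For each k, try every first piece i and keep the best of price[i] + R[k−i].
R[1] = 2
R[2] = max(2+2, 8+0) = 8
R[3] = max(2+8, 8+2, 5+0) = 10
R[4] = max(2+10, 8+8, 5+2, 8+0) = 16
R[5] = max(2+16, 8+10, 5+8, 8+2, 9+0) = 18
R[6] = max(2+18, 8+16, 5+10, 8+8, 9+2, 11+0) = 24
R[7] = max(2+24, 8+18, 5+16, …, 11+2, 19+0) = 26
R[8] = max(2+26, 8+24, 5+18, …, 19+2, 34+0) = 34
R[9] = max(2+34, 8+26, 5+24, …, 34+2, 31+0) = 36
R[10] = max(2+36, 8+34, 5+26, …, 31+2, 18+0) = 42
R[11] = max(2+42, 8+36, 5+34, …, 18+2, 23+0) = 44
R[12] = max(2+44, 8+42, 5+36, …, 23+2, 36+0) = 50
R[13] = max(2+50, 8+44, 5+42, …, 36+2, 56+0) = 56
R[14] = max(2+56, 8+50, 5+44, …, 56+2, 35+0) = 58
One optimal cutting: 13 + 1 → €56 + €2 = €58.

58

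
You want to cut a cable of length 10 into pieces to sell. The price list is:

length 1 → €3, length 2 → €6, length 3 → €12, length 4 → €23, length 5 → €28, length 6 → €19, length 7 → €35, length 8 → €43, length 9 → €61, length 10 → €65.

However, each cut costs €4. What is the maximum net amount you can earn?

Build v[k] bottom-up: v[k] = max over allowed piece i of (p[i] + v[k−i]) − 4 per cut.
v[1] = 3
v[2] = 6
v[3] = 12
v[4] = 23
v[5] = 28
v[6] = 27  (first piece 1, then v[5]=28)
v[7] = 35
v[8] = 43
v[9] = 61
v[10] = 65
Best is to make no cuts and sell whole for €65.

65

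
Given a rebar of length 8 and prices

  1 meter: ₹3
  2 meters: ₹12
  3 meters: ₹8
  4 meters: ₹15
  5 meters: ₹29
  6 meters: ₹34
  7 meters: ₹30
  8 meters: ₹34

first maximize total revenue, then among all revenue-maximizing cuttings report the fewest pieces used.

4

Build r[k] bottom-up: r[k] = max over allowed piece i of (p[i] + r[k−i]).
r[1] = 3
r[2] = max(3+3, 12+0) = 12
r[3] = max(3+12, 12+3, 8+0) = 15
r[4] = max(3+15, 12+12, 8+3, 15+0) = 24
r[5] = max(3+24, 12+15, 8+12, 15+3, 29+0) = 29
r[6] = max(3+29, 12+24, 8+15, 15+12, 29+3, 34+0) = 36
r[7] = max(3+36, 12+29, 8+24, …, 34+3, 30+0) = 41
r[8] = max(3+41, 12+36, 8+29, …, 30+3, 34+0) = 48
Maximum revenue is ₹48.
Now minimize piece count subject to staying optimal: for each k, pieces[k] = 1 + min over i with p[i]+r[k−i]=r[k] of pieces[k−i].
pieces[5] = 1
pieces[6] = 3
pieces[7] = 2
pieces[8] = 4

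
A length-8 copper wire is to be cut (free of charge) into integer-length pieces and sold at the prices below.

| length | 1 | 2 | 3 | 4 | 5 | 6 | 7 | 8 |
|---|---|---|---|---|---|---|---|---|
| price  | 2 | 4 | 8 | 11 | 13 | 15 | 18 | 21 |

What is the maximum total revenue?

Consider every possible first cut. best[k] is the best of p[i]+best[k−i] over all sellable i≤k.
best[1] = 2
best[2] = 4  (first piece 1, then best[1]=2)
best[3] = 8
best[4] = 11
best[5] = 13  (first piece 1, then best[4]=11)
best[6] = 16  (first piece 3, then best[3]=8)
best[7] = 19  (first piece 3, then best[4]=11)
best[8] = 22  (first piece 4, then best[4]=11)
One optimal cutting: 4 + 4 → €11 + €11 = €22.

22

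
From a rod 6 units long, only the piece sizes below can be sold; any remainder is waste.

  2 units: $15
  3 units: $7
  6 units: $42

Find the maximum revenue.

45

Build f[k] bottom-up: f[k] = max over allowed piece i of (p[i] + f[k−i]).
f[1] = 0
f[2] = 15
f[3] = 15
f[4] = 30  (first piece 2, then f[2]=15)
f[5] = 30
f[6] = 45  (first piece 2, then f[4]=30)
One optimal cutting: 2 + 2 + 2 → $45.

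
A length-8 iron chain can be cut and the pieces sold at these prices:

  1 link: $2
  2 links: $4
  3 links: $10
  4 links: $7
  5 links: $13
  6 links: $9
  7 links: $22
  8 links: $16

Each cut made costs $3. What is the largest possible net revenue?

Let net[k] be the best obtainable value from length k. For each k, try every first piece i and keep the best of price[i] + net[k−i] minus the 3 cut fee when i<k.
net[1] = 2
net[2] = max(2+2-3, 4+0) = 4
net[3] = max(2+4-3, 4+2-3, 10+0) = 10
net[4] = max(2+10-3, 4+4-3, 10+2-3, 7+0) = 9
net[5] = max(2+9-3, 4+10-3, 10+4-3, 7+2-3, 13+0) = 13
net[6] = max(2+13-3, 4+9-3, 10+10-3, 7+4-3, 13+2-3, 9+0) = 17
net[7] = max(2+17-3, 4+13-3, 10+9-3, …, 9+2-3, 22+0) = 22
net[8] = max(2+22-3, 4+17-3, 10+13-3, …, 22+2-3, 16+0) = 21
One optimal plan: pieces 7 + 1 (1 cut) → $24 − $3 = $21.

21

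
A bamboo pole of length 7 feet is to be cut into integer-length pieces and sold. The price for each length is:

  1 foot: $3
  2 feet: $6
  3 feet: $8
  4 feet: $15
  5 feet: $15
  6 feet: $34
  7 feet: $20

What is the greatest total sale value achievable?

37

Let R[k] be the best obtainable value from length k. For each k, try every first piece i and keep the best of price[i] + R[k−i].
R[1] = 3
R[2] = 6  (first piece 1, then R[1]=3)
R[3] = 9  (first piece 1, then R[2]=6)
R[4] = 15
R[5] = 18  (first piece 1, then R[4]=15)
R[6] = 34
R[7] = 37  (first piece 1, then R[6]=34)
One optimal cutting: 6 + 1 → $34 + $3 = $37.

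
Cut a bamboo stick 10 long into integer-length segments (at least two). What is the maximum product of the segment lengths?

Fill prod[k] for k=2..10: at each k try every first piece i and multiply by the better of (k−i) uncut or prod[k−i].
prod[2] = 1×max(1,0) = 1×1 = 1
prod[3] = 1×max(2,1) = 1×2 = 2
prod[4] = 2×max(2,1) = 2×2 = 4
prod[5] = 2×max(3,2) = 2×3 = 6
prod[6] = 3×max(3,2) = 3×3 = 9
prod[7] = 2×max(5,6) = 2×6 = 12
prod[8] = 2×max(6,9) = 2×9 = 18
prod[9] = 3×max(6,9) = 3×9 = 27
prod[10] = 2×max(8,18) = 2×18 = 36
One optimal split: 3 + 3 + 2 + 2; product 3×3×2×2 = 36.

36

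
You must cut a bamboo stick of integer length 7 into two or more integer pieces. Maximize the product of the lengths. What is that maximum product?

12

Fill P[k] for k=2..7: at each k try every first piece i and multiply by the better of (k−i) uncut or P[k−i].
P[2] = 1×max(1,0) = 1×1 = 1
P[3] = max(1×2, 2×1) = 2
P[4] = max(1×3, 2×2, 3×1) = 4
P[5] = max(1×4, 2×3, 3×2, 4×1) = 6
P[6] = max(1×6, 2×4, 3×3, 4×2, 5×1) = 9
P[7] = max(1×9, 2×6, 3×4, 4×3, 5×2, 6×1) = 12
One optimal split: 3 + 2 + 2; product 3×2×2 = 12.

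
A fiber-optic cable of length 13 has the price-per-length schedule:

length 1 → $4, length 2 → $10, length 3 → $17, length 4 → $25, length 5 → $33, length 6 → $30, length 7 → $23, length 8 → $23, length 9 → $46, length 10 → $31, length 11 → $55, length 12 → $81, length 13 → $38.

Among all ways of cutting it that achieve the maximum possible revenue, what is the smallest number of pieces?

2

Build r[k] bottom-up: r[k] = max over allowed piece i of (p[i] + r[k−i]).
r[1] = 4
r[2] = max(4+4, 10+0) = 10
r[3] = max(4+10, 10+4, 17+0) = 17
r[4] = max(4+17, 10+10, 17+4, 25+0) = 25
r[5] = max(4+25, 10+17, 17+10, 25+4, 33+0) = 33
r[6] = max(4+33, 10+25, 17+17, 25+10, 33+4, 30+0) = 37
r[7] = max(4+37, 10+33, 17+25, …, 30+4, 23+0) = 43
r[8] = max(4+43, 10+37, 17+33, …, 23+4, 23+0) = 50
r[9] = max(4+50, 10+43, 17+37, …, 23+4, 46+0) = 58
r[10] = max(4+58, 10+50, 17+43, …, 46+4, 31+0) = 66
r[11] = max(4+66, 10+58, 17+50, …, 31+4, 55+0) = 70
r[12] = max(4+70, 10+66, 17+58, …, 55+4, 81+0) = 81
r[13] = max(4+81, 10+70, 17+66, …, 81+4, 38+0) = 85
Maximum revenue is $85.
Now minimize piece count subject to staying optimal: for each k, pieces[k] = 1 + min over i with p[i]+r[k−i]=r[k] of pieces[k−i].
pieces[10] = 2
pieces[11] = 3
pieces[12] = 1
pieces[13] = 2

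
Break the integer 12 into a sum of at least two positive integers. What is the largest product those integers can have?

81

Define m[k] = max over 1≤i<k of i · max(k−i, m[k−i]); the inner max lets the remainder stay uncut if that's better.
m[2] = 1·max(1,0) = 1·1 = 1
m[3] = max(1·2, 2·1) = 2
m[4] = max(1·3, 2·2, 3·1) = 4
m[5] = max(1·4, 2·3, 3·2, 4·1) = 6
m[6] = max(1·6, 2·4, 3·3, 4·2, 5·1) = 9
m[7] = max(1·9, 2·6, 3·4, 4·3, 5·2, 6·1) = 12
m[8] = max(1·12, 2·9, 3·6, …, 6·2, 7·1) = 18
m[9] = max(1·18, 2·12, 3·9, …, 7·2, 8·1) = 27
m[10] = max(1·27, 2·18, 3·12, …, 8·2, 9·1) = 36
m[11] = max(1·36, 2·27, 3·18, …, 9·2, 10·1) = 54
m[12] = max(1·54, 2·36, 3·27, …, 10·2, 11·1) = 81
One optimal split: 3 + 3 + 3 + 3; product 3·3·3·3 = 81.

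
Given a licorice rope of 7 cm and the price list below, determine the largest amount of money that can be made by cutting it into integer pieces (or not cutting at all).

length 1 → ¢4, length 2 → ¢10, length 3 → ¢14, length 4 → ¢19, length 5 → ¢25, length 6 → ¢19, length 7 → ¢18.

35

Consider every possible first cut. r[k] is the best of p[i]+r[k−i] over all sellable i≤k.
r[1] = 4
r[2] = max(4+4, 10+0) = 10
r[3] = max(4+10, 10+4, 14+0) = 14
r[4] = max(4+14, 10+10, 14+4, 19+0) = 20
r[5] = max(4+20, 10+14, 14+10, 19+4, 25+0) = 25
r[6] = max(4+25, 10+20, 14+14, 19+10, 25+4, 19+0) = 30
r[7] = max(4+30, 10+25, 14+20, …, 19+4, 18+0) = 35
One optimal cutting: 5 + 2 → ¢25 + ¢10 = ¢35.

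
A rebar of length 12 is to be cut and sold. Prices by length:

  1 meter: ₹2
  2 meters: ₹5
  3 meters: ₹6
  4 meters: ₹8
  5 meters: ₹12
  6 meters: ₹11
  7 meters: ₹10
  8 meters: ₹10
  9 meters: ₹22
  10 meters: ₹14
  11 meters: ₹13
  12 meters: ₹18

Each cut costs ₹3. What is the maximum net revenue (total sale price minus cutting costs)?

Let v[k] be the best obtainable value from length k. For each k, try every first piece i and keep the best of price[i] + v[k−i] minus the 3 cut fee when i<k.
v[1] = 2
v[2] = max(2+2-3, 5+0) = 5
v[3] = max(2+5-3, 5+2-3, 6+0) = 6
v[4] = max(2+6-3, 5+5-3, 6+2-3, 8+0) = 8
v[5] = max(2+8-3, 5+6-3, 6+5-3, 8+2-3, 12+0) = 12
v[6] = max(2+12-3, 5+8-3, 6+6-3, 8+5-3, 12+2-3, 11+0) = 11
v[7] = max(2+11-3, 5+12-3, 6+8-3, …, 11+2-3, 10+0) = 14
v[8] = max(2+14-3, 5+11-3, 6+12-3, …, 10+2-3, 10+0) = 15
v[9] = max(2+15-3, 5+14-3, 6+11-3, …, 10+2-3, 22+0) = 22
v[10] = max(2+22-3, 5+15-3, 6+14-3, …, 22+2-3, 14+0) = 21
v[11] = max(2+21-3, 5+22-3, 6+15-3, …, 14+2-3, 13+0) = 24
v[12] = max(2+24-3, 5+21-3, 6+22-3, …, 13+2-3, 18+0) = 25
One optimal plan: pieces 9 + 3 (1 cut) → ₹28 − ₹3 = ₹25.

25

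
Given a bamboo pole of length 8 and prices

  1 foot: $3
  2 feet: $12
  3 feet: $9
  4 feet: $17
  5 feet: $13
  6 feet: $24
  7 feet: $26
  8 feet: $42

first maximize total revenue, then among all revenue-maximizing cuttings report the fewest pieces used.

Consider every possible first cut. r[k] is the best of p[i]+r[k−i] over all sellable i≤k.
r[1] = 3
r[2] = max(3+3, 12+0) = 12
r[3] = max(3+12, 12+3, 9+0) = 15
r[4] = max(3+15, 12+12, 9+3, 17+0) = 24
r[5] = max(3+24, 12+15, 9+12, 17+3, 13+0) = 27
r[6] = max(3+27, 12+24, 9+15, 17+12, 13+3, 24+0) = 36
r[7] = max(3+36, 12+27, 9+24, …, 24+3, 26+0) = 39
r[8] = max(3+39, 12+36, 9+27, …, 26+3, 42+0) = 48
Maximum revenue is $48.
Now minimize piece count subject to staying optimal: for each k, pieces[k] = 1 + min over i with p[i]+r[k−i]=r[k] of pieces[k−i].
pieces[5] = 3
pieces[6] = 3
pieces[7] = 4
pieces[8] = 4

4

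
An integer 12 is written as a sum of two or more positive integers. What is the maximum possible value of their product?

Let f[k] be the best product for length k (with at least one cut). For each first piece i, the rest contributes max(k−i, f[k−i]).
Small cases: f[2]=1, f[3]=2, f[4]=4.
f[5] = max(1·4, 2·3, 3·2, 4·1) = 6
f[6] = max(1·6, 2·4, 3·3, 4·2, 5·1) = 9
f[7] = max(1·9, 2·6, 3·4, 4·3, 5·2, 6·1) = 12
f[8] = max(1·12, 2·9, 3·6, …, 6·2, 7·1) = 18
f[9] = max(1·18, 2·12, 3·9, …, 7·2, 8·1) = 27
f[10] = max(1·27, 2·18, 3·12, …, 8·2, 9·1) = 36
f[11] = max(1·36, 2·27, 3·18, …, 9·2, 10·1) = 54
f[12] = max(1·54, 2·36, 3·27, …, 10·2, 11·1) = 81
One optimal split: 3 + 3 + 3 + 3; product 3·3·3·3 = 81.

81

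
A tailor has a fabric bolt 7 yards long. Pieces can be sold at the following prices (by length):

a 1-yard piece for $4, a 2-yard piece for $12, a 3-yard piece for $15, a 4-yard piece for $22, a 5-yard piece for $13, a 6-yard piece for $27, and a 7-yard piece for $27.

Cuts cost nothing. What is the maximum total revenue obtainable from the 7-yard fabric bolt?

Build R[k] bottom-up: R[k] = max over allowed piece i of (p[i] + R[k−i]).
R[1] = 4
R[2] = max(4+4, 12+0) = 12
R[3] = max(4+12, 12+4, 15+0) = 16
R[4] = max(4+16, 12+12, 15+4, 22+0) = 24
R[5] = max(4+24, 12+16, 15+12, 22+4, 13+0) = 28
R[6] = max(4+28, 12+24, 15+16, 22+12, 13+4, 27+0) = 36
R[7] = max(4+36, 12+28, 15+24, …, 27+4, 27+0) = 40
One optimal cutting: 2 + 2 + 2 + 1 → $12 + $12 + $12 + $4 = $40.

40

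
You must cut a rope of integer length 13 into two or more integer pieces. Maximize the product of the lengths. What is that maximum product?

108

Define f[k] = max over 1≤i<k of i · max(k−i, f[k−i]); the inner max lets the remainder stay uncut if that's better.
f[2] = 1·max(1,0) = 1·1 = 1
f[3] = max(1·2, 2·1) = 2
f[4] = max(1·3, 2·2, 3·1) = 4
f[5] = max(1·4, 2·3, 3·2, 4·1) = 6
f[6] = max(1·6, 2·4, 3·3, 4·2, 5·1) = 9
f[7] = max(1·9, 2·6, 3·4, 4·3, 5·2, 6·1) = 12
f[8] = max(1·12, 2·9, 3·6, …, 6·2, 7·1) = 18
f[9] = max(1·18, 2·12, 3·9, …, 7·2, 8·1) = 27
f[10] = max(1·27, 2·18, 3·12, …, 8·2, 9·1) = 36
f[11] = max(1·36, 2·27, 3·18, …, 9·2, 10·1) = 54
f[12] = max(1·54, 2·36, 3·27, …, 10·2, 11·1) = 81
f[13] = max(1·81, 2·54, 3·36, …, 11·2, 12·1) = 108
One optimal split: 3 + 3 + 3 + 2 + 2; product 3·3·3·2·2 = 108.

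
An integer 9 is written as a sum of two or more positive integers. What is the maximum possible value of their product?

Define g[k] = max over 1≤i<k of i · max(k−i, g[k−i]); the inner max lets the remainder stay uncut if that's better.
g[2] = 1·max(1,0) = 1·1 = 1
g[3] = 1·max(2,1) = 1·2 = 2
g[4] = 2·max(2,1) = 2·2 = 4
g[5] = 2·max(3,2) = 2·3 = 6
g[6] = 3·max(3,2) = 3·3 = 9
g[7] = 2·max(5,6) = 2·6 = 12
g[8] = 2·max(6,9) = 2·9 = 18
g[9] = 3·max(6,9) = 3·9 = 27
One optimal split: 3 + 3 + 3; product 3·3·3 = 27.

27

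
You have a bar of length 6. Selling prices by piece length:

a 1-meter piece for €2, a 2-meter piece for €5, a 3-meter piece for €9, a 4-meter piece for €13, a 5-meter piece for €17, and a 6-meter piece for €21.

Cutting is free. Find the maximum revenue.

21

Consider every possible first cut. v[k] is the best of p[i]+v[k−i] over all sellable i≤k.
v[1] = 2
v[2] = 5
v[3] = 9
v[4] = 13
v[5] = 17
v[6] = 21
Best is to sell the whole 6-meter piece uncut for €21.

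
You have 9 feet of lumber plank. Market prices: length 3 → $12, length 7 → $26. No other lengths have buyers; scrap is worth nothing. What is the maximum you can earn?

36

Let r[k] be the best obtainable value from length k. For each k, try every first piece i and keep the best of price[i] + r[k−i].
r[1] = 0
r[2] = 0
r[3] = 12
r[4] = 12
r[5] = 12
r[6] = 24  (first piece 3, then r[3]=12)
r[7] = 26
r[8] = 26
r[9] = 36  (first piece 3, then r[6]=24)
One optimal cutting: 3 + 3 + 3 → $36.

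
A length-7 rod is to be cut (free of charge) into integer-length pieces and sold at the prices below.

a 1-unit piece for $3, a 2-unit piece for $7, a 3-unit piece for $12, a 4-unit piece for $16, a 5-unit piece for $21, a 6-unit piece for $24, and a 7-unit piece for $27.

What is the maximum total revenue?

28

Let v[k] be the best obtainable value from length k. For each k, try every first piece i and keep the best of price[i] + v[k−i].
v[1] = 3
v[2] = 7
v[3] = 12
v[4] = 16
v[5] = 21
v[6] = 24  (first piece 1, then v[5]=21)
v[7] = 28  (first piece 2, then v[5]=21)
One optimal cutting: 5 + 2 → $21 + $7 = $28.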